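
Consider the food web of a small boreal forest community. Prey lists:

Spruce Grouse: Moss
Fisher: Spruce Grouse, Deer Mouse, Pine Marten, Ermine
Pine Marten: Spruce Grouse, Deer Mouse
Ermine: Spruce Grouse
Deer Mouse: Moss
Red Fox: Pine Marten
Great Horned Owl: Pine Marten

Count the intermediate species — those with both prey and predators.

4

Intermediate species (has both prey and predators): Spruce Grouse, Deer Mouse, Pine Marten, Ermine.
Count: 4.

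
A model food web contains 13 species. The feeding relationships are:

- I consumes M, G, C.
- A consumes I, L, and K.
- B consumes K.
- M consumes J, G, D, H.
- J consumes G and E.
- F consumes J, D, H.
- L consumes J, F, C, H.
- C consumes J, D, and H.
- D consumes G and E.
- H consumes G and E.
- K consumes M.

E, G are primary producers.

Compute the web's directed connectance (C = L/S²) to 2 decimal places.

C = 0.17

The web has S = 13 species and L = 28 feeding links.
C = L / S² = 28 / 169 = 0.1657 ≈ 0.17.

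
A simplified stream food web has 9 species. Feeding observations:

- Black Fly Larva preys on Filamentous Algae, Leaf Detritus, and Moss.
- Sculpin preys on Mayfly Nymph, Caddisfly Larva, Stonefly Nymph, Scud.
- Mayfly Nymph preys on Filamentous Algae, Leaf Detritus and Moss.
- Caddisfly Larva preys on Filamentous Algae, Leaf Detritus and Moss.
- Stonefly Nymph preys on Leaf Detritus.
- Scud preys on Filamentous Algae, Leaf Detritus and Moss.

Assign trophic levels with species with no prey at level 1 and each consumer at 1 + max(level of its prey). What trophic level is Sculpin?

Filamentous Algae has no prey (basal) → level 1.
Caddisfly Larva eats Filamentous Algae (level 1); other prey at levels: Leaf Detritus 1, Moss 1 → level 2.
Sculpin eats Caddisfly Larva (level 2); other prey at levels: Scud 2, Stonefly Nymph 2, Mayfly Nymph 2 → level 3.

Trophic level 3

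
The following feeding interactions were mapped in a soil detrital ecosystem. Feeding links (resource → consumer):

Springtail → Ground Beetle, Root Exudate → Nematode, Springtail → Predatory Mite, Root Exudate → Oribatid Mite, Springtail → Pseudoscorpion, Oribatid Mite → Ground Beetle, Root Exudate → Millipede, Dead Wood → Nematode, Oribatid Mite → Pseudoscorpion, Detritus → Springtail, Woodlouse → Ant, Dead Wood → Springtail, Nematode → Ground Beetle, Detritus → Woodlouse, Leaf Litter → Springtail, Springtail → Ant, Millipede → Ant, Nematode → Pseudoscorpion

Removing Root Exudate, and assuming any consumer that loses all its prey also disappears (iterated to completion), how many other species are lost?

2

Remove Root Exudate.
Round 1: Oribatid Mite (all prey gone), Millipede (all prey gone) → extinct.
No further losses. Total secondary extinctions: 2.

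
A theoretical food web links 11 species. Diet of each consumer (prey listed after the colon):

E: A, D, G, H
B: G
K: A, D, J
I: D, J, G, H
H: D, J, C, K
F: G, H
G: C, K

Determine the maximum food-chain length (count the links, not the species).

3 links

One longest chain: A → K → G → I.
It has 4 species and 3 links.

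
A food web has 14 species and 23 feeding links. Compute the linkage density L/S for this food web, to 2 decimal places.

L/S = 1.64

There are L = 23 links among S = 14 species.
L/S = 23/14 = 1.6429 ≈ 1.64.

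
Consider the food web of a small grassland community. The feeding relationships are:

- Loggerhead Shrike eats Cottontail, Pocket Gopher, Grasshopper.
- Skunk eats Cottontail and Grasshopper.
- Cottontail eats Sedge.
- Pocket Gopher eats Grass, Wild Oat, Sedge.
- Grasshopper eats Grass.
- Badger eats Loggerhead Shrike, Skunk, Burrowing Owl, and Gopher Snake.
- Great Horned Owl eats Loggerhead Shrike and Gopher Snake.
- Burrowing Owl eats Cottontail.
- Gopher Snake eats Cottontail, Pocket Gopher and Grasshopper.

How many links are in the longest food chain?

3 links

One longest chain: Sedge → Cottontail → Skunk → Badger.
It has 4 species and 3 links.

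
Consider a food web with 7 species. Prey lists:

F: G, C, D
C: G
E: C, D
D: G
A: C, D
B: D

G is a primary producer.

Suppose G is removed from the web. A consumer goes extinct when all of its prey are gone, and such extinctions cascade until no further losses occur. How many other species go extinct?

6

Remove G.
Round 1: C (all prey gone), D (all prey gone) → extinct.
Round 2: F (all prey gone), E (all prey gone), B (all prey gone), A (all prey gone) → extinct.
No further losses. Total secondary extinctions: 6.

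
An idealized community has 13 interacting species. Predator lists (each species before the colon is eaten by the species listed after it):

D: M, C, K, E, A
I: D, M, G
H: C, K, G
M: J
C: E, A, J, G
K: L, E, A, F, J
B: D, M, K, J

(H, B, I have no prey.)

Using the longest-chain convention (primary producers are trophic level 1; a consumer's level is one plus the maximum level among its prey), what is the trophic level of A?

Trophic level 4

B is a producer → level 1.
D eats B (level 1); other prey at levels: I 1 → level 2.
C eats D (level 2); other prey at levels: H 1 → level 3.
A eats C (level 3); other prey at levels: D 2, K 3 → level 4.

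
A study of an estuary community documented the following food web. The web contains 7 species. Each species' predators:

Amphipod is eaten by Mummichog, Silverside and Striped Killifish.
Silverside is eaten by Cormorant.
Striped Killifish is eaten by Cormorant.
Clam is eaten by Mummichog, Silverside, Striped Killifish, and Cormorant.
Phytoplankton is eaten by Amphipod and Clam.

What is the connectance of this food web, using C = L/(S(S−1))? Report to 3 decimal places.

C = 0.262

The web has S = 7 species and L = 11 feeding links.
C = L / (S(S−1)) = 11 / 42 = 0.2619 ≈ 0.262.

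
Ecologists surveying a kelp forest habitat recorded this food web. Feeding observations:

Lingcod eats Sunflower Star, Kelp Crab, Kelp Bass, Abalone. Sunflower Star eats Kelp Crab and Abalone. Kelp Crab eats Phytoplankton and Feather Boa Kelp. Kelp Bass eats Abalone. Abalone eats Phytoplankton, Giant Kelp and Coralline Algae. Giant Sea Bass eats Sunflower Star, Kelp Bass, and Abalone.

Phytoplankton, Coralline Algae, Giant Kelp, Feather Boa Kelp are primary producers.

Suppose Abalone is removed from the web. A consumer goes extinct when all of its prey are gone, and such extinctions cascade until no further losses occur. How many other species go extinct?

Remove Abalone.
Round 1: Kelp Bass (all prey gone) → extinct.
No further losses. Total secondary extinctions: 1.

1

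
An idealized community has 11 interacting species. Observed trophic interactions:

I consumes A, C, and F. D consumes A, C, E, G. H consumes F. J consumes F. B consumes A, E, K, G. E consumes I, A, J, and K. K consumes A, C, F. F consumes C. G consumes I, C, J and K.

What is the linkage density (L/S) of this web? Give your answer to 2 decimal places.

L/S = 2.27

There are L = 25 links among S = 11 species.
L/S = 25/11 = 2.2727 ≈ 2.27.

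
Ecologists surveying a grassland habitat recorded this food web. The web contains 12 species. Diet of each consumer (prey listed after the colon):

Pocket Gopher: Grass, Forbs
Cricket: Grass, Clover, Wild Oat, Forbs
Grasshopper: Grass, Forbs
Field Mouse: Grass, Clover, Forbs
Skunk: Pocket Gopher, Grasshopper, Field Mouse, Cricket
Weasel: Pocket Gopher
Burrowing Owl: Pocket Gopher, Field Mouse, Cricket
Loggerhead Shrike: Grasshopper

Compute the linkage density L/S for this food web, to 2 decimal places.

L/S = 1.67

There are L = 20 links among S = 12 species.
L/S = 20/12 = 1.6667 ≈ 1.67.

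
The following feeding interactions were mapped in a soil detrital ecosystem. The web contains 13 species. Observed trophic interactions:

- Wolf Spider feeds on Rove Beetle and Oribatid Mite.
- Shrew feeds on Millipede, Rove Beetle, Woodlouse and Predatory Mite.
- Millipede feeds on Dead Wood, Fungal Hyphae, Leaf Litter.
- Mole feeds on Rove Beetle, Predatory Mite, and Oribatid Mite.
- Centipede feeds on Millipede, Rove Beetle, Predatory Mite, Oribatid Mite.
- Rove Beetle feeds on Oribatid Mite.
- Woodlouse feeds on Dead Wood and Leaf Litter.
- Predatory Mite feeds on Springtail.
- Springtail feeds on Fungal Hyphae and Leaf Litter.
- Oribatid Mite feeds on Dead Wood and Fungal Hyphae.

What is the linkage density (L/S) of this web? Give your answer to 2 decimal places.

L/S = 1.85

There are L = 24 links among S = 13 species.
L/S = 24/13 = 1.8462 ≈ 1.85.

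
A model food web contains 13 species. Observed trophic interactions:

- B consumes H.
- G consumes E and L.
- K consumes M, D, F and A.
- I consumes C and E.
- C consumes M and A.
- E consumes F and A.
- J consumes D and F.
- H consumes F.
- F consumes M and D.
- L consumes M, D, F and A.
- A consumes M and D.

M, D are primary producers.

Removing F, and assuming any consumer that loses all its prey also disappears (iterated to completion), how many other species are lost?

Remove F.
Round 1: H (all prey gone) → extinct.
Round 2: B (all prey gone) → extinct.
No further losses. Total secondary extinctions: 2.

2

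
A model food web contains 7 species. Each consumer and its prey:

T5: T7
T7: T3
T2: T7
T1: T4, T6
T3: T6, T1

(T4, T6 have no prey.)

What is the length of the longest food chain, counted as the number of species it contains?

5 species

One longest chain: T4 → T1 → T3 → T7 → T2.
It has 5 species and 4 links.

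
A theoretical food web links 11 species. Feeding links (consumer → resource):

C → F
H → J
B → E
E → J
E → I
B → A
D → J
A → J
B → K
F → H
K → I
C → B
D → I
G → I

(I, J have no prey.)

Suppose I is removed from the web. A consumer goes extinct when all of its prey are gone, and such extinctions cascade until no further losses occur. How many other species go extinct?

Remove I.
Round 1: G (all prey gone), K (all prey gone) → extinct.
No further losses. Total secondary extinctions: 2.

2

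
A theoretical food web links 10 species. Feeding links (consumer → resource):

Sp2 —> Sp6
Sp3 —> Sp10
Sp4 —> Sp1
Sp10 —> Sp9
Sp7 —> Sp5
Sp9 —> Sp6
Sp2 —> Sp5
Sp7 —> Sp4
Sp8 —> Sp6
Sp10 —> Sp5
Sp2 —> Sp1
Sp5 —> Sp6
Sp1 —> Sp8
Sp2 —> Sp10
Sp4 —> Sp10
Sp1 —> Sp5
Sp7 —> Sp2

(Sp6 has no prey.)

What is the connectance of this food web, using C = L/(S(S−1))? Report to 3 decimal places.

C = 0.189

The web has S = 10 species and L = 17 feeding links.
C = L / (S(S−1)) = 17 / 90 = 0.1889 ≈ 0.189.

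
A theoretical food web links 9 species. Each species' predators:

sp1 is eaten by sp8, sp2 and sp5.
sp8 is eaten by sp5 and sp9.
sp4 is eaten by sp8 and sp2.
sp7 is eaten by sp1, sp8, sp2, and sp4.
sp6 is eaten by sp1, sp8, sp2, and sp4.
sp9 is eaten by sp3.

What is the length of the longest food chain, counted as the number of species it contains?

5 species

One longest chain: sp7 → sp4 → sp8 → sp9 → sp3.
It has 5 species and 4 links.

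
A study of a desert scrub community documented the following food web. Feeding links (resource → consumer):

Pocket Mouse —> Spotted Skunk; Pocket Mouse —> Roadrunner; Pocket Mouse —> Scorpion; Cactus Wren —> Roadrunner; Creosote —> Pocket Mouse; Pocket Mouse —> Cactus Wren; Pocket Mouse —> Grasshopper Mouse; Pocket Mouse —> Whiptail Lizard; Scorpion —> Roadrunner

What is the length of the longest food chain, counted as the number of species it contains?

4 species

One longest chain: Creosote → Pocket Mouse → Scorpion → Roadrunner.
It has 4 species and 3 links.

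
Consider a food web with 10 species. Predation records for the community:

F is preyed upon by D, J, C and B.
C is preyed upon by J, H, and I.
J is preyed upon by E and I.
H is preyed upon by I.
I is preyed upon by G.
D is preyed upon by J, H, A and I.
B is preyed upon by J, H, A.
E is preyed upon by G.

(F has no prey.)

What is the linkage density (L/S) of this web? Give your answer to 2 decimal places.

L/S = 1.90

There are L = 19 links among S = 10 species.
L/S = 19/10 = 1.9000 ≈ 1.90.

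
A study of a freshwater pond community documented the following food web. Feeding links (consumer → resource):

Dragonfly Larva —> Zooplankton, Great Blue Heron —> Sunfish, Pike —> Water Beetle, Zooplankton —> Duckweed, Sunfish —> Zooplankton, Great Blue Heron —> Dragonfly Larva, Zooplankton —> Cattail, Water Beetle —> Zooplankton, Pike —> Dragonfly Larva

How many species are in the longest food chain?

4 species

One longest chain: Duckweed → Zooplankton → Sunfish → Great Blue Heron.
It has 4 species and 3 links.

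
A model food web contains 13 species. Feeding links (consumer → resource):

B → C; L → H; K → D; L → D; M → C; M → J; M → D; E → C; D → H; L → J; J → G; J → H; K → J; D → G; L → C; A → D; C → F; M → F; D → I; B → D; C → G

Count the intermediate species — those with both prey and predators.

Intermediate species (has both prey and predators): J, D, C.
Count: 3.

3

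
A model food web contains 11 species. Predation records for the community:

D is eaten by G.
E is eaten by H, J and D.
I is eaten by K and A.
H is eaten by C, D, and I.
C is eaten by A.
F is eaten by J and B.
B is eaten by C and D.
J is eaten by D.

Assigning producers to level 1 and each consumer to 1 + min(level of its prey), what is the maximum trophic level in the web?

Producers (level 1): F, E.
Following each consumer down to its lowest-level prey: E → H → I → K (levels 1 through 4).
All prey of K (I 3) are at level 3 or above, so K is at level 1 + 3 = 4.
Every consumer has at least one prey at level 3 or below, so none exceeds level 4.

4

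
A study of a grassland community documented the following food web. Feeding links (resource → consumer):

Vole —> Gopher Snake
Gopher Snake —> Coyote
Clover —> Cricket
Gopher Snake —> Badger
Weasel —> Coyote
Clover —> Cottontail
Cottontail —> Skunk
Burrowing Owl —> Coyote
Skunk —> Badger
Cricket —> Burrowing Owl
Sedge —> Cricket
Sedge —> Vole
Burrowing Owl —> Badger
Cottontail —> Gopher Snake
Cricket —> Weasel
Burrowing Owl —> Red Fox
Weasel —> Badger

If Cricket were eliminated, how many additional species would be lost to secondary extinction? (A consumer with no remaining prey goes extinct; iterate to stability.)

Remove Cricket.
Round 1: Burrowing Owl (all prey gone), Weasel (all prey gone) → extinct.
Round 2: Red Fox (all prey gone) → extinct.
No further losses. Total secondary extinctions: 3.

3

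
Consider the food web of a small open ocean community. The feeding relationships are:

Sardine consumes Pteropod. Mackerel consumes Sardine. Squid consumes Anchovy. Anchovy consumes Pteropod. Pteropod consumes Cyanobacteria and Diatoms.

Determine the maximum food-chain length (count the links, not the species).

One longest chain: Cyanobacteria → Pteropod → Sardine → Mackerel.
It has 4 species and 3 links.

3 links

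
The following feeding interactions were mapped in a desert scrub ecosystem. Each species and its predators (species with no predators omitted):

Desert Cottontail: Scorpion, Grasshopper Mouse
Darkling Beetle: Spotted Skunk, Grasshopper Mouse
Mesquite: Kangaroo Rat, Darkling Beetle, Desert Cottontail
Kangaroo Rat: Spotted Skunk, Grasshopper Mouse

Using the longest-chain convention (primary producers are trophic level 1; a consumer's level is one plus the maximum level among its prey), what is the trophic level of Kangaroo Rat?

Trophic level 2

Mesquite is a producer → level 1.
Kangaroo Rat eats Mesquite → level 2.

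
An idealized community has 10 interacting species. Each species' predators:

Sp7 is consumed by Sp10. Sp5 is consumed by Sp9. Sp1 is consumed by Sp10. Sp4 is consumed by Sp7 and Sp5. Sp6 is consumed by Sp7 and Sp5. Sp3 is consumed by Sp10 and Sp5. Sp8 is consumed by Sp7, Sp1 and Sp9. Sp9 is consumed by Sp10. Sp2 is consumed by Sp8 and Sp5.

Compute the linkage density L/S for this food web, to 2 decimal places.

L/S = 1.50

There are L = 15 links among S = 10 species.
L/S = 15/10 = 1.5000 ≈ 1.50.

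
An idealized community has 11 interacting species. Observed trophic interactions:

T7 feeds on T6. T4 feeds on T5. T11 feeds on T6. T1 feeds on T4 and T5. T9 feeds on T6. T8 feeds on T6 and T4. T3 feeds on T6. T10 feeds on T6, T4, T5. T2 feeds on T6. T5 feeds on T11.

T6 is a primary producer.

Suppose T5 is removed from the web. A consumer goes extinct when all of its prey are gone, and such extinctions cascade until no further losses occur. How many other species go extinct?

Remove T5.
Round 1: T4 (all prey gone) → extinct.
Round 2: T1 (all prey gone) → extinct.
No further losses. Total secondary extinctions: 2.

2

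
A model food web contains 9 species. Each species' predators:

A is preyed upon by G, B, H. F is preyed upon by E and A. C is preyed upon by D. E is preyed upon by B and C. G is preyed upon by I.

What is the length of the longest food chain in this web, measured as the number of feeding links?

3 links

One longest chain: F → E → C → D.
It has 4 species and 3 links.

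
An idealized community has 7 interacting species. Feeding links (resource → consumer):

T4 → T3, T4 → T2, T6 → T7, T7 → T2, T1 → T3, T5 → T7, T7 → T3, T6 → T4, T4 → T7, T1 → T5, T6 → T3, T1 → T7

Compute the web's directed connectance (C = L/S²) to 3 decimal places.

The web has S = 7 species and L = 12 feeding links.
C = L / S² = 12 / 49 = 0.2449 ≈ 0.245.

C = 0.245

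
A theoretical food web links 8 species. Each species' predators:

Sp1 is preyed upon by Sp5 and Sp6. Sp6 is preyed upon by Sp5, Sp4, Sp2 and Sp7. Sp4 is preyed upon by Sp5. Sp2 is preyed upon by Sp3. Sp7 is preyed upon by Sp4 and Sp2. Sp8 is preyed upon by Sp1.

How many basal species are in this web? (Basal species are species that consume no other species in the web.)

1

Basal species (no prey listed): Sp8.
Count: 1.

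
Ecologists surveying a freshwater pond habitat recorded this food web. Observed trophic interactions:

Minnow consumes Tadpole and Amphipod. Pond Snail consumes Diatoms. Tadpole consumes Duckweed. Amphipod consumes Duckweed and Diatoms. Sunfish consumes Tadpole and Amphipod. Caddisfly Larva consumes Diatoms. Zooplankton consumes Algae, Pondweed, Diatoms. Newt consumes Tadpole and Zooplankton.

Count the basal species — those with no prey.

Basal species (no prey listed): Duckweed, Pondweed, Algae, Diatoms.
Count: 4.

4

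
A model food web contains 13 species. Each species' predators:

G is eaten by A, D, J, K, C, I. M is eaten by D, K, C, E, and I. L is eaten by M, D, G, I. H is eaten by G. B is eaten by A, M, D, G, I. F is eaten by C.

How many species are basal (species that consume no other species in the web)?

Basal species (no prey listed): B, F, L, H.
Count: 4.

4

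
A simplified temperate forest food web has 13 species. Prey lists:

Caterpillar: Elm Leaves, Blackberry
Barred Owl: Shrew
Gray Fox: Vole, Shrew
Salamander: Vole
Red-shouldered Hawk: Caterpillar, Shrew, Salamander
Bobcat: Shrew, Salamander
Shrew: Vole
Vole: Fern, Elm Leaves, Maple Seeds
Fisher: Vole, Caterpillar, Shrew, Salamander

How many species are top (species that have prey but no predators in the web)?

5

Top species (has prey, but nothing eats it): Barred Owl, Fisher, Bobcat, Red-shouldered Hawk, Gray Fox.
Count: 5.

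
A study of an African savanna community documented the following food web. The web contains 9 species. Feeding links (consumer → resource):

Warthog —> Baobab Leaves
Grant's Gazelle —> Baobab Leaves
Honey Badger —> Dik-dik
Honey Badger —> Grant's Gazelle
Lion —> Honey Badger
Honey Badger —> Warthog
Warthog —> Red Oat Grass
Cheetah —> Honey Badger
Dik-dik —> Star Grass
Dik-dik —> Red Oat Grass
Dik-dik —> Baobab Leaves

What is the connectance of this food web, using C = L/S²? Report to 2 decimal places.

C = 0.14

The web has S = 9 species and L = 11 feeding links.
C = L / S² = 11 / 81 = 0.1358 ≈ 0.14.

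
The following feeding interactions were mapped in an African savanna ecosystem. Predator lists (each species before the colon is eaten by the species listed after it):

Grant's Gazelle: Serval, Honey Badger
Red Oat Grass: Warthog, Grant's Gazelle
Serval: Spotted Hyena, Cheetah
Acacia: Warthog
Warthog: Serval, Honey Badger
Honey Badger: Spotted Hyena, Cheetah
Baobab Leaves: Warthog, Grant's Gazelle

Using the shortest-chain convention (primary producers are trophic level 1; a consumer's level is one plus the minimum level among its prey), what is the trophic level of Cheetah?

Trophic level 4

Acacia is a producer → level 1.
Warthog eats Acacia → level 2.
Serval eats Warthog → level 3.
Cheetah eats Serval → level 4.
No prey of Cheetah is below level 3, so 4 is the minimum.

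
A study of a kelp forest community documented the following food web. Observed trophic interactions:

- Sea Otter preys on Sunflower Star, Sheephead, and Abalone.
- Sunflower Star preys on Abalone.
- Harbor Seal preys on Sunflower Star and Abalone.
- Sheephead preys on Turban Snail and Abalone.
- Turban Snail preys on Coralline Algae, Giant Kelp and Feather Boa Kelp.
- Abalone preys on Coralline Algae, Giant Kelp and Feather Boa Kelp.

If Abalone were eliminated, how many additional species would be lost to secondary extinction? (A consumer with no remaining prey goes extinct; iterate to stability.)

Remove Abalone.
Round 1: Sunflower Star (all prey gone) → extinct.
Round 2: Harbor Seal (all prey gone) → extinct.
No further losses. Total secondary extinctions: 2.

2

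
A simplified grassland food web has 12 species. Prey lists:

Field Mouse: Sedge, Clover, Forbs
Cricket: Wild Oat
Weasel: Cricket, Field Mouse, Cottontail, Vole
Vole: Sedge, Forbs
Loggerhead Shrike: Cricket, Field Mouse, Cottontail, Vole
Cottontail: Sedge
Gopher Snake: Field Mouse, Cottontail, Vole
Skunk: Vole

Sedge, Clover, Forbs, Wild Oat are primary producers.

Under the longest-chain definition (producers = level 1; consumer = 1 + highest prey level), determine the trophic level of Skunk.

Trophic level 3

Sedge is a producer → level 1.
Vole eats Sedge (level 1); other prey at levels: Forbs 1 → level 2.
Skunk eats Vole → level 3.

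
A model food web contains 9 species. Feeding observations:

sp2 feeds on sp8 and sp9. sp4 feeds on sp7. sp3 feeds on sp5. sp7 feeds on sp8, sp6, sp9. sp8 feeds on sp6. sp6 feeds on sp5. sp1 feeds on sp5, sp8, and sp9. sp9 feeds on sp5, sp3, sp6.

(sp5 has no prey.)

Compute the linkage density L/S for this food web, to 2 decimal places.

L/S = 1.67

There are L = 15 links among S = 9 species.
L/S = 15/9 = 1.6667 ≈ 1.67.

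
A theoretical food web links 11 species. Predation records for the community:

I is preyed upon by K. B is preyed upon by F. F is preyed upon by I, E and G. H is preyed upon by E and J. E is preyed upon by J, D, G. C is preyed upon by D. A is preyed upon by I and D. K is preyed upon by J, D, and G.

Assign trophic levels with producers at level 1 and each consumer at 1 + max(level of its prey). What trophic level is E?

B is a producer → level 1.
F eats B → level 2.
E eats F (level 2); other prey at levels: H 1 → level 3.

Trophic level 3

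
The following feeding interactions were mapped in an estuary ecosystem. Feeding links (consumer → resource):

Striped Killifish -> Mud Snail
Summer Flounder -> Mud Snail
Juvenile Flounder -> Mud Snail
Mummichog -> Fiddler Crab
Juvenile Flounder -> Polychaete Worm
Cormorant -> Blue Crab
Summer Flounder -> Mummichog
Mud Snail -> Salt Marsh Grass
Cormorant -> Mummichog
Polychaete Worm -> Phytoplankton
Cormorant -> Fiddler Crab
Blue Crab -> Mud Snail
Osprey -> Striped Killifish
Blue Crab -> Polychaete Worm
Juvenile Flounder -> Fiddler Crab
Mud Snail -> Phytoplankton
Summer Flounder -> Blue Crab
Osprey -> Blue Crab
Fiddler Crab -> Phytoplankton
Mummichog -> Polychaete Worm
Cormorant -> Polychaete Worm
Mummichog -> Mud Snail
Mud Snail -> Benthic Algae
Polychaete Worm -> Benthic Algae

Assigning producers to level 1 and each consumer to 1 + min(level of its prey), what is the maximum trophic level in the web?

Producers (level 1): Benthic Algae, Phytoplankton, Salt Marsh Grass.
Following each consumer down to its lowest-level prey: Benthic Algae → Mud Snail → Striped Killifish → Osprey (levels 1 through 4).
All prey of Osprey (Striped Killifish 3, Blue Crab 3) are at level 3 or above, so Osprey is at level 1 + 3 = 4.
Every consumer has at least one prey at level 3 or below, so none exceeds level 4.

4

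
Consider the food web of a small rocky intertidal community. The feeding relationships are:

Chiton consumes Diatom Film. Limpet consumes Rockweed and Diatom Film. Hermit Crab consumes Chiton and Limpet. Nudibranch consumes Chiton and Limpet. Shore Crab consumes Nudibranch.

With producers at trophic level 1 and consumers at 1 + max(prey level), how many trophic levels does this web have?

Producers (level 1): Rockweed, Diatom Film.
Diatom Film → Chiton → Nudibranch → Shore Crab gives Shore Crab level 4.
No species has a prey at level 4, so no species reaches level 5.

4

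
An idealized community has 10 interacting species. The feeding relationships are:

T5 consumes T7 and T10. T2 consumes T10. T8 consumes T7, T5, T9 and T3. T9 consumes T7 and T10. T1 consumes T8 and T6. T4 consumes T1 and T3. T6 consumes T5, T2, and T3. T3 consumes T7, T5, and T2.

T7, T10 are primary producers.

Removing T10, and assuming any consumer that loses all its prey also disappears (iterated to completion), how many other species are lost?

1

Remove T10.
Round 1: T2 (all prey gone) → extinct.
No further losses. Total secondary extinctions: 1.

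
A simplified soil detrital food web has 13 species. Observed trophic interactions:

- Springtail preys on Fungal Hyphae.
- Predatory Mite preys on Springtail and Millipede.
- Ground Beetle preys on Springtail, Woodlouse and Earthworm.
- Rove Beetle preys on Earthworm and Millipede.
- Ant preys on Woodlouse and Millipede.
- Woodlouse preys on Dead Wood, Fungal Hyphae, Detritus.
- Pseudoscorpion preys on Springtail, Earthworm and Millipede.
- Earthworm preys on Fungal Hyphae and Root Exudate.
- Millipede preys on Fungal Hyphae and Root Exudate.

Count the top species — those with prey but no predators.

Top species (has prey, but nothing eats it): Ant, Predatory Mite, Pseudoscorpion, Ground Beetle, Rove Beetle.
Count: 5.

5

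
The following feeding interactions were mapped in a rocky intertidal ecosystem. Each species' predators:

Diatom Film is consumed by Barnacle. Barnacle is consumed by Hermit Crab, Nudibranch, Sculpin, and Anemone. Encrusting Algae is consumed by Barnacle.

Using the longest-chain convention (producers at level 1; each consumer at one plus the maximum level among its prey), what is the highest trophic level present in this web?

Producers (level 1): Diatom Film, Encrusting Algae.
Diatom Film → Barnacle → Nudibranch gives Nudibranch level 3.
No species has a prey at level 3, so no species reaches level 4.

3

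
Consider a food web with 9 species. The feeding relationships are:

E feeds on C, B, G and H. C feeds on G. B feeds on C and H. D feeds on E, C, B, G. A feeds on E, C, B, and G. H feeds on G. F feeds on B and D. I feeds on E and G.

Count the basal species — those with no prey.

1

Basal species (no prey listed): G.
Count: 1.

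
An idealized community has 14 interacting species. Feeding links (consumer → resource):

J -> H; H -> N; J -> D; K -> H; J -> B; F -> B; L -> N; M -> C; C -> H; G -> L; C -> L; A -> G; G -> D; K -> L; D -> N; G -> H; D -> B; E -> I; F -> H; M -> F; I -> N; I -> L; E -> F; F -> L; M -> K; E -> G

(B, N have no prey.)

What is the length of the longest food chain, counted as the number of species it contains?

4 species

One longest chain: B → D → G → A.
It has 4 species and 3 links.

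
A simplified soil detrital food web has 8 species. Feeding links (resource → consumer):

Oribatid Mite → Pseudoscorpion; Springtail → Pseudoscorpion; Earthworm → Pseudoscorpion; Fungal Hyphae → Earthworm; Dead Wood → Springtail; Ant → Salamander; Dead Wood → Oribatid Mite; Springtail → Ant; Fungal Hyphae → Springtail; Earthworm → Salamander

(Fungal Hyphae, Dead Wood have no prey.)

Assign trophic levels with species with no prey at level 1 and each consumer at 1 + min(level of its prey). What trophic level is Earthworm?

Trophic level 2

Fungal Hyphae has no prey (basal) → level 1.
Earthworm eats Fungal Hyphae → level 2.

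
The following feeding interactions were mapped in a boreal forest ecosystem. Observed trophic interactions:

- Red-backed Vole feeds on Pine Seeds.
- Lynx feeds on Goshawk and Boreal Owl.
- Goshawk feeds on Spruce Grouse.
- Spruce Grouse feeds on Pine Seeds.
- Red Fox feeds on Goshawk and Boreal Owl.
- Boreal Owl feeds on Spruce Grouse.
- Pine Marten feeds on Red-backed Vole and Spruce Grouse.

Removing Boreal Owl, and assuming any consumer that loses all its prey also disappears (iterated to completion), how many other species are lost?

0

Remove Boreal Owl.
Every predator of it retains at least one other prey: Lynx still has Goshawk; Red Fox still has Goshawk.
No consumer loses all prey, so no secondary extinctions occur.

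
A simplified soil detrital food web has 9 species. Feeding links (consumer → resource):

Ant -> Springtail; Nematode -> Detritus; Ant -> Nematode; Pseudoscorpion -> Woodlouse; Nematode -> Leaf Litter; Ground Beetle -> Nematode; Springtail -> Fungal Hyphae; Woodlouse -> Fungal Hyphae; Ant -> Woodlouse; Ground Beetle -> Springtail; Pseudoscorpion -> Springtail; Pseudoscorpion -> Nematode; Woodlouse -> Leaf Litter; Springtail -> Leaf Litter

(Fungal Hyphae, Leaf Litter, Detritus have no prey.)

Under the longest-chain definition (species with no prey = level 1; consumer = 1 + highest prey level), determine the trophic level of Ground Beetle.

Leaf Litter has no prey (basal) → level 1.
Nematode eats Leaf Litter (level 1); other prey at levels: Detritus 1 → level 2.
Ground Beetle eats Nematode (level 2); other prey at levels: Springtail 2 → level 3.

Trophic level 3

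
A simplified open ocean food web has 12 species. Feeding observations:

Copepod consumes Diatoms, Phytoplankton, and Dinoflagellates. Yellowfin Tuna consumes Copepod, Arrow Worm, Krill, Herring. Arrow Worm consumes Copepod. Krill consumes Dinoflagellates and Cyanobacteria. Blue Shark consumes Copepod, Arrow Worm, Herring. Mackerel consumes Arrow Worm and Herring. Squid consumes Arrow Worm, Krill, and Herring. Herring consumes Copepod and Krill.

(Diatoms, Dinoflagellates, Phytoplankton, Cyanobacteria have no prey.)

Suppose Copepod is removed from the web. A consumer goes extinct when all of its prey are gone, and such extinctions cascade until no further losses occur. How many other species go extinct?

Remove Copepod.
Round 1: Arrow Worm (all prey gone) → extinct.
No further losses. Total secondary extinctions: 1.

1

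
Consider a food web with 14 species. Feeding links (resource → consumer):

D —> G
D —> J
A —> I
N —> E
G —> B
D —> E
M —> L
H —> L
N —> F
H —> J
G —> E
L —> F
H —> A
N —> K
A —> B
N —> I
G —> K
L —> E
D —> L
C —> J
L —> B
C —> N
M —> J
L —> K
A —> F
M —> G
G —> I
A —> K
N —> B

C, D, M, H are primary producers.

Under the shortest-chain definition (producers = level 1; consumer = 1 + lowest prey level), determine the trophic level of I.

Trophic level 3

H is a producer → level 1.
A eats H → level 2.
I eats A → level 3.
No prey of I is below level 2, so 3 is the minimum.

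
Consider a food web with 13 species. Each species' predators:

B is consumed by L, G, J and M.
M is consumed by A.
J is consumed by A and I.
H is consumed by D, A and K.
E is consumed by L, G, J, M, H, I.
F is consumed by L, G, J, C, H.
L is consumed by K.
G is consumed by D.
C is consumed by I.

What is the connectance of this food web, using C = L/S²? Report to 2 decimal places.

C = 0.14

The web has S = 13 species and L = 24 feeding links.
C = L / S² = 24 / 169 = 0.1420 ≈ 0.14.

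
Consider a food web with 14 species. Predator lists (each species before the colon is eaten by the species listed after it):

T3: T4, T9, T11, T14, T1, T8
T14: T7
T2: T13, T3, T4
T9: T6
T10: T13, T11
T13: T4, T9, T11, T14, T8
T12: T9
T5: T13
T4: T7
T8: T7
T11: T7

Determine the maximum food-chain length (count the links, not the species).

3 links

One longest chain: T10 → T13 → T11 → T7.
It has 4 species and 3 links.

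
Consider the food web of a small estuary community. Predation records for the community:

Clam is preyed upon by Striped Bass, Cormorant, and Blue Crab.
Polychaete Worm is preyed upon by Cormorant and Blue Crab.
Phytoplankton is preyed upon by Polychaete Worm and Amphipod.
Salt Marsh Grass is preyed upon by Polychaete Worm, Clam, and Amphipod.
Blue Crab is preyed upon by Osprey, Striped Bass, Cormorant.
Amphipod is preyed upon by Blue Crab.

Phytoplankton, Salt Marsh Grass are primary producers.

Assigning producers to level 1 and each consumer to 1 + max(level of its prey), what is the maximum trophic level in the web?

Producers (level 1): Phytoplankton, Salt Marsh Grass.
Phytoplankton → Polychaete Worm → Blue Crab → Striped Bass gives Striped Bass level 4.
No species has a prey at level 4, so no species reaches level 5.

4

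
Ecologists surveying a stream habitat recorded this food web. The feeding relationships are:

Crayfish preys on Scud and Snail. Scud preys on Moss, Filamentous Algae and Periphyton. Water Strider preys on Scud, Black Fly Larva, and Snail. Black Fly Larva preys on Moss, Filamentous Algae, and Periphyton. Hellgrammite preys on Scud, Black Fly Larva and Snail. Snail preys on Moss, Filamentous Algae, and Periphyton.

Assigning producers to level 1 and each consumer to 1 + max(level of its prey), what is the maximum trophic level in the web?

Producers (level 1): Filamentous Algae, Periphyton, Moss.
Filamentous Algae → Scud → Crayfish gives Crayfish level 3.
No species has a prey at level 3, so no species reaches level 4.

3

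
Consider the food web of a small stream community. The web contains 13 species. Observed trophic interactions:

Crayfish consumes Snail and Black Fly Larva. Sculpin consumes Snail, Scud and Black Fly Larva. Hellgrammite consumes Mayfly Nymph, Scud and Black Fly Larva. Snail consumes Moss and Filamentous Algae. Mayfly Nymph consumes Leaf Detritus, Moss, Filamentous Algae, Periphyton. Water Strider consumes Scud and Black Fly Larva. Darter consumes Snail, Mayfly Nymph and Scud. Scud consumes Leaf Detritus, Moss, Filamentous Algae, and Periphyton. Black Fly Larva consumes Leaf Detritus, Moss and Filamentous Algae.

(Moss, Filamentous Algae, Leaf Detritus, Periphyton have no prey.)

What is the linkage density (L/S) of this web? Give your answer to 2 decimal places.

L/S = 2.00

There are L = 26 links among S = 13 species.
L/S = 26/13 = 2.0000 ≈ 2.00.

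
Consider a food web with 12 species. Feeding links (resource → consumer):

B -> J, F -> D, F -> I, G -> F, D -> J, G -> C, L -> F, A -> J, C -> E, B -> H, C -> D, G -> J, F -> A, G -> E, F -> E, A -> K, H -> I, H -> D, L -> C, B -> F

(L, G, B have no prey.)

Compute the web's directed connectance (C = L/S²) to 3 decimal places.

C = 0.139

The web has S = 12 species and L = 20 feeding links.
C = L / S² = 20 / 144 = 0.1389 ≈ 0.139.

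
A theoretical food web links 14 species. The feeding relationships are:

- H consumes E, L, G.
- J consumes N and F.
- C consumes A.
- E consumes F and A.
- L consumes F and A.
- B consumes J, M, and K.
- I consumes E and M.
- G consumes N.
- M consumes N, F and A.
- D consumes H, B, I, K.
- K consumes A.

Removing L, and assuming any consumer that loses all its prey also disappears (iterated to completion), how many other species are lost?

Remove L.
Every predator of it retains at least one other prey: H still has G, E.
No consumer loses all prey, so no secondary extinctions occur.

0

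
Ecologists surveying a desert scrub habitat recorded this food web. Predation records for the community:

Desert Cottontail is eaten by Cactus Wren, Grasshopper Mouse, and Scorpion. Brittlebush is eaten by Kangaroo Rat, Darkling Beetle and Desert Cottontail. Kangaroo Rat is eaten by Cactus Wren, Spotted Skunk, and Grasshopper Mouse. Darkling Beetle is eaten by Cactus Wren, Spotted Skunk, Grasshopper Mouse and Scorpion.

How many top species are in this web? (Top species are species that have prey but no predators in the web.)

4

Top species (has prey, but nothing eats it): Grasshopper Mouse, Scorpion, Spotted Skunk, Cactus Wren.
Count: 4.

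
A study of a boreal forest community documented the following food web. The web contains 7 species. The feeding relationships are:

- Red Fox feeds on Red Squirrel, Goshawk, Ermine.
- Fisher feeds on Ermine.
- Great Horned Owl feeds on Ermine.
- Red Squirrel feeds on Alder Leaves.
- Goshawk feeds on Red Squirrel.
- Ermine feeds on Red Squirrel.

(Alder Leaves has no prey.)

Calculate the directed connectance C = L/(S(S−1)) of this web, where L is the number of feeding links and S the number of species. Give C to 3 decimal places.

C = 0.190

The web has S = 7 species and L = 8 feeding links.
C = L / (S(S−1)) = 8 / 42 = 0.1905 ≈ 0.190.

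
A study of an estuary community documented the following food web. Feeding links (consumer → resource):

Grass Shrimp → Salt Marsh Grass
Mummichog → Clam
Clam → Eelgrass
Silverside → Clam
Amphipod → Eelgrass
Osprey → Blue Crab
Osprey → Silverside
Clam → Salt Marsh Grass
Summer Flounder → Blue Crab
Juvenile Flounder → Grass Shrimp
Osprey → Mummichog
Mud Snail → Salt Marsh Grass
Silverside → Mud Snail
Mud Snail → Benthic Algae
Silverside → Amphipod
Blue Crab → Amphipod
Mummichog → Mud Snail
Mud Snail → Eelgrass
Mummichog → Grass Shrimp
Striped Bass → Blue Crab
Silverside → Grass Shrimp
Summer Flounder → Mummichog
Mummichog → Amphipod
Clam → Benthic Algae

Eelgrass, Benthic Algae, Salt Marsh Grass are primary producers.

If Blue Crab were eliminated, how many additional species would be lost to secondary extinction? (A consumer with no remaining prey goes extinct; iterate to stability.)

1

Remove Blue Crab.
Round 1: Striped Bass (all prey gone) → extinct.
No further losses. Total secondary extinctions: 1.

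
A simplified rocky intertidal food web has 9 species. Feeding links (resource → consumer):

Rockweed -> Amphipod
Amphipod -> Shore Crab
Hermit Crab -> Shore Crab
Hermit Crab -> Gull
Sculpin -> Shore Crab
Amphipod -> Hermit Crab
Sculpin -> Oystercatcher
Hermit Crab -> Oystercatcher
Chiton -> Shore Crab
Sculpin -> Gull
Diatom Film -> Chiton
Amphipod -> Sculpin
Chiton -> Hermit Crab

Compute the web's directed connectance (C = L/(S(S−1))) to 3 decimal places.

The web has S = 9 species and L = 13 feeding links.
C = L / (S(S−1)) = 13 / 72 = 0.1806 ≈ 0.181.

C = 0.181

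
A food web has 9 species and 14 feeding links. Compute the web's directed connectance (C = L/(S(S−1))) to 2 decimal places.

C = 0.19

The web has S = 9 species and L = 14 feeding links.
C = L / (S(S−1)) = 14 / 72 = 0.1944 ≈ 0.19.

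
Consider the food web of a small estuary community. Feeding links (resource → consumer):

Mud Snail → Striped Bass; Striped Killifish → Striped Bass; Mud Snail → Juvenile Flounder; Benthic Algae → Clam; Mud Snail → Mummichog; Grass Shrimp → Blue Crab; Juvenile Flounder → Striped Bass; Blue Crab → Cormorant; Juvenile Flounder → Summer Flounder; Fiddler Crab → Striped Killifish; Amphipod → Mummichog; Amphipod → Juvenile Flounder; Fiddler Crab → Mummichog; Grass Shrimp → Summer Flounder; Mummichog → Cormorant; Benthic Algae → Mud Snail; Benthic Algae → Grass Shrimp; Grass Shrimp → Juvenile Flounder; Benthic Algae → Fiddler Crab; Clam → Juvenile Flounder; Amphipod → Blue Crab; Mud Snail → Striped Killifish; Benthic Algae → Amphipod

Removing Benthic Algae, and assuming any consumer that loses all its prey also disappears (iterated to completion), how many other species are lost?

Remove Benthic Algae.
Round 1: Grass Shrimp (all prey gone), Fiddler Crab (all prey gone), Amphipod (all prey gone), Clam (all prey gone), Mud Snail (all prey gone) → extinct.
Round 2: Juvenile Flounder (all prey gone), Striped Killifish (all prey gone), Blue Crab (all prey gone), Mummichog (all prey gone) → extinct.
Round 3: Cormorant (all prey gone), Summer Flounder (all prey gone), Striped Bass (all prey gone) → extinct.
No further losses. Total secondary extinctions: 12.

12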